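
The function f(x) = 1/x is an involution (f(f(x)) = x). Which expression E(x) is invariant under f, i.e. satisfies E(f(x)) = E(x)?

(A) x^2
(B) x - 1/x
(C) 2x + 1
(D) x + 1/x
D

Replace x by f(x) = 1/x in each option and simplify. As a quick numerical cross-check, also compare E(3) with E(f(3)) = E(1/3).

(A) x^2  ->  (1/x)^2 = x^(-2); check: E(3) = 9 but E(1/3) = 1/9.   [not invariant]
(B) x - 1/x  ->  (1/x) - 1/(1/x) = -x + 1/x; check: E(3) = 8/3 but E(1/3) = -8/3.   [not invariant]
(C) 2x + 1  ->  2(1/x) + 1 = (x + 2)/x; check: E(3) = 7 but E(1/3) = 5/3.   [not invariant]
(D) x + 1/x  ->  (1/x) + 1/(1/x), which simplifies back to x + 1/x; check: E(3) = 10/3, E(1/3) = 10/3.   [invariant]

Only (D) is unchanged. E is symmetric under swapping x with f(x) = 1/x, which is exactly what an involution does.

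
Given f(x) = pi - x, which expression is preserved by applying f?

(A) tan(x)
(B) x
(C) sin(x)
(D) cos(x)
C

For f(x) = pi - x:
sin(pi - x) = sin(x), so sine is invariant under this transformation.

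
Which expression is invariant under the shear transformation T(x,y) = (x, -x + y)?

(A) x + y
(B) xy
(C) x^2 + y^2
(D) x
D

Under the shear T(x,y) = (x, -x + y):
Substitute the transformed coordinates into each option and compare with the original:
(A) x + y  ->  (x) + (-x + y) = y   [differs from x + y: not invariant]
(B) xy  ->  (x)(-x + y) = -x^2 + xy   [differs from xy: not invariant]
(C) x^2 + y^2  ->  (x)^2 + (-x + y)^2 = 2x^2 - 2xy + y^2   [differs from x^2 + y^2: not invariant]
(D) x  ->  (x) = x   [equals x: invariant]

Only option (D), x, is unchanged by the transformation.
A vertical shear moves points parallel to the y-axis, so the x-coordinate (and any function of x alone) is unchanged.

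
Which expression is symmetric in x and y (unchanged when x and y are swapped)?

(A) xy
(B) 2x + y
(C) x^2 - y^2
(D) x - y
A

A symmetric expression is unchanged when the variables are permuted; here the transformation to test is the swap (x, y) -> (y, x).
Substitute the transformed coordinates into each option and compare with the original:
(A) xy  ->  (y)(x) = xy   [equals xy: invariant]
(B) 2x + y  ->  2(y) + (x) = x + 2y   [differs from 2x + y: not invariant]
(C) x^2 - y^2  ->  (y)^2 - (x)^2 = -x^2 + y^2   [differs from x^2 - y^2: not invariant]
(D) x - y  ->  (y) - (x) = -x + y   [differs from x - y: not invariant]

Only option (A), xy, is unchanged by the transformation.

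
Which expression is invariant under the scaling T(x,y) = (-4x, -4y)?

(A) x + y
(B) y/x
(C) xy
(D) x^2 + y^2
B

Under the uniform scaling T(x,y) = (-4x, -4y):
Substitute the transformed coordinates into each option and compare with the original:
(A) x + y  ->  (-4x) + (-4y) = -4x - 4y   [differs from x + y: not invariant]
(B) y/x  ->  (-4y)/(-4x) = y/x   [equals y/x: invariant]
(C) xy  ->  (-4x)(-4y) = 16xy   [differs from xy: not invariant]
(D) x^2 + y^2  ->  (-4x)^2 + (-4y)^2 = 16x^2 + 16y^2   [differs from x^2 + y^2: not invariant]

Only option (B), y/x, is unchanged by the transformation.
The common factor -4 cancels in a ratio of coordinates, while sums, products and sums of squares pick up factors of -4 or 16.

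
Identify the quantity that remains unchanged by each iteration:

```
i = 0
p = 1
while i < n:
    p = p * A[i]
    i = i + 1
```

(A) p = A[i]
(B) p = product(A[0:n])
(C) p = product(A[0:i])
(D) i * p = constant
C

A loop invariant must hold before the first iteration and be re-established by every execution of the body.

(C) p = product(A[0:i]): Initially i = 0 and p = 1 = product of the empty slice A[0:0]. If p = product(A[0:i]) holds at the top of an iteration, the body sets p to product(A[0:i]) * A[i] = product(A[0:i+1]) and then i to i+1, so the property is restored. At exit i = n, giving p = product(A[0:n]).

The other options fail:
(A) p = A[i]: after the first iteration p = A[0] but i = 1; in general p is a product of several elements, not a single one.
(B) p = product(A[0:n]): false before the loop (p = 1, not the full product) -- it only becomes true at exit.
(D) i * p = constant: initially i * p = 0, but after one iteration it is 1 * A[0], which is nonzero in general.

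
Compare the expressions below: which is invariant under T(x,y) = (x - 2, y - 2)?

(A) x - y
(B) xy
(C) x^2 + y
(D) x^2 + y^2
A

An expression E(x,y) is invariant under T if E(T(x,y)) = E(x,y). Here T(x,y) = (x - 2, y - 2).
Substitute the transformed coordinates into each option and compare with the original:
(A) x - y  ->  (x - 2) - (y - 2) = x - y   [equals x - y: invariant]
(B) xy  ->  (x - 2)(y - 2) = xy - 2x - 2y + 4   [differs from xy: not invariant]
(C) x^2 + y  ->  (x - 2)^2 + (y - 2) = x^2 - 4x + y + 2   [differs from x^2 + y: not invariant]
(D) x^2 + y^2  ->  (x - 2)^2 + (y - 2)^2 = x^2 - 4x + y^2 - 4y + 8   [differs from x^2 + y^2: not invariant]

Only option (A), x - y, is unchanged by the transformation.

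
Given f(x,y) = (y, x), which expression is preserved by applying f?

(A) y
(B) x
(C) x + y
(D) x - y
C

For f(x,y) = (y, x):
After applying f: x' = y, y' = x. So x' + y' = y + x = x + y.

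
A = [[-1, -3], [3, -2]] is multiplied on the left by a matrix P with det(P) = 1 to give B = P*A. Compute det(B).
11

By the multiplicative property of determinants, det(B) = det(P*A) = det(P) * det(A) = det(A),
so the determinant is invariant under multiplication by any determinant-1 matrix; we just need det(A).

det(A) = (-1)(-2) - (-3)(3) = 2 - (-9) = 11

Therefore det(B) = 1 * 11 = 11.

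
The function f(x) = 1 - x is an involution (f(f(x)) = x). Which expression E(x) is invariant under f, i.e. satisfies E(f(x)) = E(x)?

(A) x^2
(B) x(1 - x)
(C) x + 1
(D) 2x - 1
B

Replace x by f(x) = 1 - x in each option and simplify. As a quick numerical cross-check, also compare E(5) with E(f(5)) = E(-4).

(A) x^2  ->  (1 - x)^2 = (x - 1)^2; check: E(5) = 25 but E(-4) = 16.   [not invariant]
(B) x(1 - x)  ->  (1 - x)(1 - (1 - x)), which simplifies back to x(1 - x); check: E(5) = -20, E(-4) = -20.   [invariant]
(C) x + 1  ->  (1 - x) + 1 = 2 - x; check: E(5) = 6 but E(-4) = -3.   [not invariant]
(D) 2x - 1  ->  2(1 - x) - 1 = 1 - 2x; check: E(5) = 9 but E(-4) = -9.   [not invariant]

Only (B) is unchanged. E is symmetric under swapping x with f(x) = 1 - x, which is exactly what an involution does.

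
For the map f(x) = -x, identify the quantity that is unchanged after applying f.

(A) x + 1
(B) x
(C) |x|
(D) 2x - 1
C

For f(x) = -x:
Applying f replaces x by -x. Since |-x| = |x|, the absolute value is unchanged by f, whereas x -> -x, 2x - 1 -> -2x - 1 and x + 1 -> -x + 1 all change.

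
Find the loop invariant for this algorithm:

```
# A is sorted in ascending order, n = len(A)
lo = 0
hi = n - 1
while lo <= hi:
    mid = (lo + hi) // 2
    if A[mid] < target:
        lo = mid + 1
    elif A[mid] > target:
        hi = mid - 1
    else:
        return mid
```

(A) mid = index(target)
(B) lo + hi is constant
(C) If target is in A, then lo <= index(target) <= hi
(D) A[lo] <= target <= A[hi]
C

A loop invariant must hold before the first iteration and be re-established by every execution of the body.

(C) If target is in A, then lo <= index(target) <= hi: Before the loop [lo, hi] = [0, n-1] covers every index. When A[mid] < target, sortedness puts target strictly to the right of mid, so setting lo = mid + 1 keeps index(target) in [lo, hi]; symmetrically for hi = mid - 1. Hence 'if target is in A then lo <= index(target) <= hi' holds after every iteration, and when lo > hi it proves target is absent.

The other options fail:
(A) mid = index(target): mid is just the current probe; it equals index(target) only on the iteration that returns.
(B) lo + hi is constant: each iteration moves exactly one of lo, hi, so lo + hi changes (e.g. 0 + (n-1) becomes (mid+1) + (n-1)).
(D) A[lo] <= target <= A[hi]: fails when target is not in A (e.g. target < A[0] already violates it before the loop), so it is not maintained in general.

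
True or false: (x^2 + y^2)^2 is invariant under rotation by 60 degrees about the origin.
True

Applying rotation by 60 degrees: x' = x*cos(60 degrees) - y*sin(60 degrees) = x/2 - sqrt(3)y/2, y' = x*sin(60 degrees) + y*cos(60 degrees) = sqrt(3)x/2 + y/2

Substituting into (x^2 + y^2)^2:
((x/2 - sqrt(3)y/2)^2 + (sqrt(3)x/2 + y/2)^2)^2
= x^4 + 2x^2y^2 + y^4 = (x^2 + y^2)^2

This equals the original expression (x^2 + y^2)^2, so it IS invariant.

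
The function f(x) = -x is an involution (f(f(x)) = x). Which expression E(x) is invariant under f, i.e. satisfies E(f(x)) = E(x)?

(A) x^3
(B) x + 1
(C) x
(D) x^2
D

Replace x by f(x) = -x in each option and simplify. As a quick numerical cross-check, also compare E(3) with E(f(3)) = E(-3).

(A) x^3  ->  (-x)^3 = -x^3; check: E(3) = 27 but E(-3) = -27.   [not invariant]
(B) x + 1  ->  (-x) + 1 = 1 - x; check: E(3) = 4 but E(-3) = -2.   [not invariant]
(C) x  ->  (-x) = -x; check: E(3) = 3 but E(-3) = -3.   [not invariant]
(D) x^2  ->  (-x)^2, which simplifies back to x^2; check: E(3) = 9, E(-3) = 9.   [invariant]

Only (D) is unchanged. E is symmetric under swapping x with f(x) = -x, which is exactly what an involution does.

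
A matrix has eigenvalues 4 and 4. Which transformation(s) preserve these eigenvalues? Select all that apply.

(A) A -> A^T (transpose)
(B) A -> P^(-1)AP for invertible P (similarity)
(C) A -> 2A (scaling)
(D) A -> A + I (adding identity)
A and B

Eigenvalues are preserved by:
1. Similarity transformations: A -> P^(-1)AP (same characteristic polynomial)
2. Transpose: A^T has the same eigenvalues as A

Eigenvalues are NOT preserved by:
- Adding identity: eigenvalues become 4+1, 4+1
- Scaling: eigenvalues become 8, 8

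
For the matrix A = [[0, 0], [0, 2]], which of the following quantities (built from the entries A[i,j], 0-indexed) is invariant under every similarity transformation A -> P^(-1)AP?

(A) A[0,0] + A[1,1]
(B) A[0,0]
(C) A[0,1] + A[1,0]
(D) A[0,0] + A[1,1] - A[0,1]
A

A[0,0] + A[1,1] is the trace of A. By the cyclic property of the trace, tr(P^(-1)AP) = tr(APP^(-1)) = tr(A), so it is the same for every matrix similar to A.

The other combinations are not similarity invariants. For example, take P = [[2, 1], [1, 1]] (det P = 1), so P^(-1) = [[1, -1], [-1, 2]] and
B = P^(-1)AP = [[-2, -2], [4, 4]].
Evaluating each option on A and on B:
(A) A[0,0] + A[1,1]: 2 for A, 2 for B -> unchanged
(B) A[0,0]: 0 for A, -2 for B -> changes
(C) A[0,1] + A[1,0]: 0 for A, 2 for B -> changes
(D) A[0,0] + A[1,1] - A[0,1]: 2 for A, 4 for B -> changes

Only (A) A[0,0] + A[1,1] = 2 survives (and it does so for every P, not just this one), so it is the invariant.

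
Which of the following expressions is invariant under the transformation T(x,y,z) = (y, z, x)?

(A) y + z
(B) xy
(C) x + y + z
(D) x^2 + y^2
C

Apply T(x,y,z) = (y, z, x) to each option, i.e. replace (x, y, z) by the transformed coordinates.
Substitute the transformed coordinates into each option and compare with the original:
(A) y + z  ->  (z) + (x) = x + z   [differs from y + z: not invariant]
(B) xy  ->  (y)(z) = yz   [differs from xy: not invariant]
(C) x + y + z  ->  (y) + (z) + (x) = x + y + z   [equals x + y + z: invariant]
(D) x^2 + y^2  ->  (y)^2 + (z)^2 = y^2 + z^2   [differs from x^2 + y^2: not invariant]

Only option (C), x + y + z, is unchanged by the transformation.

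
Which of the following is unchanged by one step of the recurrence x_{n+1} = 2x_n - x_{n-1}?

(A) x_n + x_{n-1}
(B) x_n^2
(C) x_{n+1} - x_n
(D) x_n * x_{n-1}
C

For the recurrence x_{n+1} = 2x_n - x_{n-1}:

If x_{n+1} = 2x_n - x_{n-1}, then:
x_{n+1} - x_n = x_n - x_{n-1}
The first difference is constant throughout the sequence.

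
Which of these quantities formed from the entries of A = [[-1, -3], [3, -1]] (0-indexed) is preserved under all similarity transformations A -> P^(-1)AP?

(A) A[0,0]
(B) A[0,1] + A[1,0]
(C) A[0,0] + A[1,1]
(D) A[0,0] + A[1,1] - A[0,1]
C

A[0,0] + A[1,1] is the trace of A. By the cyclic property of the trace, tr(P^(-1)AP) = tr(APP^(-1)) = tr(A), so it is the same for every matrix similar to A.

The other combinations are not similarity invariants. For example, take P = [[1, 2], [0, 1]] (det P = 1), so P^(-1) = [[1, -2], [0, 1]] and
B = P^(-1)AP = [[-7, -15], [3, 5]].
Evaluating each option on A and on B:
(A) A[0,0]: -1 for A, -7 for B -> changes
(B) A[0,1] + A[1,0]: 0 for A, -12 for B -> changes
(C) A[0,0] + A[1,1]: -2 for A, -2 for B -> unchanged
(D) A[0,0] + A[1,1] - A[0,1]: 1 for A, 13 for B -> changes

Only (C) A[0,0] + A[1,1] = -2 survives (and it does so for every P, not just this one), so it is the invariant.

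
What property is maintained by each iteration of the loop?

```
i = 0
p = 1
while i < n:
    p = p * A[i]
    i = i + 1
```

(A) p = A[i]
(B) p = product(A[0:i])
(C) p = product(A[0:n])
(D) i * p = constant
B

A loop invariant must hold before the first iteration and be re-established by every execution of the body.

(B) p = product(A[0:i]): Initially i = 0 and p = 1 = product of the empty slice A[0:0]. If p = product(A[0:i]) holds at the top of an iteration, the body sets p to product(A[0:i]) * A[i] = product(A[0:i+1]) and then i to i+1, so the property is restored. At exit i = n, giving p = product(A[0:n]).

The other options fail:
(A) p = A[i]: after the first iteration p = A[0] but i = 1; in general p is a product of several elements, not a single one.
(C) p = product(A[0:n]): false before the loop (p = 1, not the full product) -- it only becomes true at exit.
(D) i * p = constant: initially i * p = 0, but after one iteration it is 1 * A[0], which is nonzero in general.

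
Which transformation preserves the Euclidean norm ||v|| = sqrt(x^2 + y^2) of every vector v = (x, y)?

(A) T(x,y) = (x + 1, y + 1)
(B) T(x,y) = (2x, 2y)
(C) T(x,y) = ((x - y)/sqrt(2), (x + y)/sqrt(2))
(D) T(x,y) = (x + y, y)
C

A transformation preserves a norm if ||T(v)|| = ||v|| for every v; a single vector where the norm changes rules an option out.

(A) T(x,y) = (x + 1, y + 1): v = (1, 0) has norm sqrt((1)^2 + (0)^2) = 1, but T(v) = (2, 1) has norm sqrt(5) -- not preserved.
(B) T(x,y) = (2x, 2y): v = (1, 0) has norm sqrt((1)^2 + (0)^2) = 1, but T(v) = (2, 0) has norm 2 -- not preserved.
(C) T(x,y) = ((x - y)/sqrt(2), (x + y)/sqrt(2)): preserves the norm -- it is an orthogonal map (a rotation/reflection), and (sqrt(2)(x - y)/2)^2 + (sqrt(2)(x + y)/2)^2 simplifies to x^2 + y^2.
(D) T(x,y) = (x + y, y): v = (0, 1) has norm sqrt((0)^2 + (1)^2) = 1, but T(v) = (1, 1) has norm sqrt(2) -- not preserved.

Therefore the answer is (C).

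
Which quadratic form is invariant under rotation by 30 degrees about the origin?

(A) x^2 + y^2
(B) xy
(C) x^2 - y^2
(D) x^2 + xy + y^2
A

Rotation by 30 degrees sends (x, y) to (sqrt(3)x/2 - y/2, x/2 + sqrt(3)y/2).
Substitute the transformed coordinates into each option and compare with the original:
(A) x^2 + y^2  ->  (sqrt(3)x/2 - y/2)^2 + (x/2 + sqrt(3)y/2)^2 = x^2 + y^2   [equals x^2 + y^2: invariant]
(B) xy  ->  (sqrt(3)x/2 - y/2)(x/2 + sqrt(3)y/2) = sqrt(3)x^2/4 + xy/2 - sqrt(3)y^2/4   [differs from xy: not invariant]
(C) x^2 - y^2  ->  (sqrt(3)x/2 - y/2)^2 - (x/2 + sqrt(3)y/2)^2 = x^2/2 - sqrt(3)xy - y^2/2   [differs from x^2 - y^2: not invariant]
(D) x^2 + xy + y^2  ->  (sqrt(3)x/2 - y/2)^2 + (sqrt(3)x/2 - y/2)(x/2 + sqrt(3)y/2) + (x/2 + sqrt(3)y/2)^2 = sqrt(3)x^2/4 + x^2 + xy/2 - sqrt(3)y^2/4 + y^2   [differs from x^2 + xy + y^2: not invariant]

Only option (A), x^2 + y^2, is unchanged by the transformation.
x^2 + y^2 is the squared distance from the origin, which rotations preserve.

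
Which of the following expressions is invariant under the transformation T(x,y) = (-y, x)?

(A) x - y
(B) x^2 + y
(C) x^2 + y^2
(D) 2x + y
C

An expression E(x,y) is invariant under T if E(T(x,y)) = E(x,y). Here T(x,y) = (-y, x).
Substitute the transformed coordinates into each option and compare with the original:
(A) x - y  ->  (-y) - (x) = -x - y   [differs from x - y: not invariant]
(B) x^2 + y  ->  (-y)^2 + (x) = x + y^2   [differs from x^2 + y: not invariant]
(C) x^2 + y^2  ->  (-y)^2 + (x)^2 = x^2 + y^2   [equals x^2 + y^2: invariant]
(D) 2x + y  ->  2(-y) + (x) = x - 2y   [differs from 2x + y: not invariant]

Only option (C), x^2 + y^2, is unchanged by the transformation.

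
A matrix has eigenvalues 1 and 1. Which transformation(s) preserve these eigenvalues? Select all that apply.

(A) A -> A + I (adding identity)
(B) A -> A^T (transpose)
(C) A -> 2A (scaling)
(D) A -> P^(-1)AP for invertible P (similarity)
B and D

Eigenvalues are preserved by:
1. Similarity transformations: A -> P^(-1)AP (same characteristic polynomial)
2. Transpose: A^T has the same eigenvalues as A

Eigenvalues are NOT preserved by:
- Adding identity: eigenvalues become 1+1, 1+1
- Scaling: eigenvalues become 2, 2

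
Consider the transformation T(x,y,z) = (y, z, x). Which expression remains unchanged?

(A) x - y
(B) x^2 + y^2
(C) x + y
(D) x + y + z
D

Apply T(x,y,z) = (y, z, x) to each option, i.e. replace (x, y, z) by the transformed coordinates.
Substitute the transformed coordinates into each option and compare with the original:
(A) x - y  ->  (y) - (z) = y - z   [differs from x - y: not invariant]
(B) x^2 + y^2  ->  (y)^2 + (z)^2 = y^2 + z^2   [differs from x^2 + y^2: not invariant]
(C) x + y  ->  (y) + (z) = y + z   [differs from x + y: not invariant]
(D) x + y + z  ->  (y) + (z) + (x) = x + y + z   [equals x + y + z: invariant]

Only option (D), x + y + z, is unchanged by the transformation.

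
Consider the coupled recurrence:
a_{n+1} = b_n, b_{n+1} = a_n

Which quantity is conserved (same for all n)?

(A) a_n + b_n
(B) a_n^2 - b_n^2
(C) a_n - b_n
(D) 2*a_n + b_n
A

Replace a_n by a_{n+1} = b_n and b_n by b_{n+1} = a_n in each option and simplify:
(A) a_n + b_n  ->  (b_n) + (a_n) = a_n + b_n   [conserved]
(B) a_n^2 - b_n^2  ->  (b_n)^2 - (a_n)^2 = -a_n^2 + b_n^2   [not conserved]
(C) a_n - b_n  ->  (b_n) - (a_n) = -a_n + b_n   [not conserved]
(D) 2*a_n + b_n  ->  2*(b_n) + (a_n) = a_n + 2*b_n   [not conserved]

Only (A) a_n + b_n returns to itself after one step, so it is the conserved quantity.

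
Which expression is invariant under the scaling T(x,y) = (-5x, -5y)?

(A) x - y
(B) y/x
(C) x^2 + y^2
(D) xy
B

Under the uniform scaling T(x,y) = (-5x, -5y):
Substitute the transformed coordinates into each option and compare with the original:
(A) x - y  ->  (-5x) - (-5y) = -5x + 5y   [differs from x - y: not invariant]
(B) y/x  ->  (-5y)/(-5x) = y/x   [equals y/x: invariant]
(C) x^2 + y^2  ->  (-5x)^2 + (-5y)^2 = 25x^2 + 25y^2   [differs from x^2 + y^2: not invariant]
(D) xy  ->  (-5x)(-5y) = 25xy   [differs from xy: not invariant]

Only option (B), y/x, is unchanged by the transformation.
The common factor -5 cancels in a ratio of coordinates, while sums, products and sums of squares pick up factors of -5 or 25.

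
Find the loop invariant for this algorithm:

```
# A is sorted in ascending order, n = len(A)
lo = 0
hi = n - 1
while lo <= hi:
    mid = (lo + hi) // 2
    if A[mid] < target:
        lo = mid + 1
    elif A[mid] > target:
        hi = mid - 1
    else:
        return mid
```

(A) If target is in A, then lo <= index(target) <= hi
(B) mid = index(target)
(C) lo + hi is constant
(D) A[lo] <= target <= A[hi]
A

A loop invariant must hold before the first iteration and be re-established by every execution of the body.

(A) If target is in A, then lo <= index(target) <= hi: Before the loop [lo, hi] = [0, n-1] covers every index. When A[mid] < target, sortedness puts target strictly to the right of mid, so setting lo = mid + 1 keeps index(target) in [lo, hi]; symmetrically for hi = mid - 1. Hence 'if target is in A then lo <= index(target) <= hi' holds after every iteration, and when lo > hi it proves target is absent.

The other options fail:
(B) mid = index(target): mid is just the current probe; it equals index(target) only on the iteration that returns.
(C) lo + hi is constant: each iteration moves exactly one of lo, hi, so lo + hi changes (e.g. 0 + (n-1) becomes (mid+1) + (n-1)).
(D) A[lo] <= target <= A[hi]: fails when target is not in A (e.g. target < A[0] already violates it before the loop), so it is not maintained in general.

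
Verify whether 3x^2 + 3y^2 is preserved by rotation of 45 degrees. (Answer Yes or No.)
Yes

Applying rotation by 45 degrees: x' = x*cos(45 degrees) - y*sin(45 degrees) = sqrt(2)x/2 - sqrt(2)y/2, y' = x*sin(45 degrees) + y*cos(45 degrees) = sqrt(2)x/2 + sqrt(2)y/2

Substituting into 3x^2 + 3y^2:
3(sqrt(2)x/2 - sqrt(2)y/2)^2 + 3(sqrt(2)x/2 + sqrt(2)y/2)^2
= 3x^2 + 3y^2

This equals the original expression 3x^2 + 3y^2, so it IS invariant.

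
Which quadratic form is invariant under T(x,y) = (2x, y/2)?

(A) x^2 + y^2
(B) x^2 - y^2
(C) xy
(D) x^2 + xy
C

T multiplies x by 2 and divides y by 2.
Substitute the transformed coordinates into each option and compare with the original:
(A) x^2 + y^2  ->  (2x)^2 + (y/2)^2 = 4x^2 + y^2/4   [differs from x^2 + y^2: not invariant]
(B) x^2 - y^2  ->  (2x)^2 - (y/2)^2 = 4x^2 - y^2/4   [differs from x^2 - y^2: not invariant]
(C) xy  ->  (2x)(y/2) = xy   [equals xy: invariant]
(D) x^2 + xy  ->  (2x)^2 + (2x)(y/2) = 4x^2 + xy   [differs from x^2 + xy: not invariant]

Only option (C), xy, is unchanged by the transformation.
The factors 2 and 1/2 cancel only in the pure product xy.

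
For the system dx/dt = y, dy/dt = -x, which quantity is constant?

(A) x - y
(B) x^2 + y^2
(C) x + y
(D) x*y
B

A first integral I satisfies dI/dt = 0 along every solution. Differentiate each option and use the equation of motion:
(A) d/dt[x - y] = y - (-x) = x + y, not identically 0
(B) d/dt[x^2 + y^2] = 2x*dx/dt + 2y*dy/dt = 2x*y + 2y*(-x) = 0
(C) d/dt[x + y] = y + (-x) = y - x, not identically 0
(D) d/dt[x*y] = (dx/dt)y + x(dy/dt) = y^2 - x^2, not identically 0

Only (B) has zero time-derivative. So x^2 + y^2 (the squared radius; trajectories are circles) is the conserved quantity.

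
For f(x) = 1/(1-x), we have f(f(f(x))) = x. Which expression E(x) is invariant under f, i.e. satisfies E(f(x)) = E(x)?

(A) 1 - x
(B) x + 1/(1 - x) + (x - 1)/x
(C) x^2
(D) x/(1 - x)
B

Replace x by f(x) = 1/(1 - x) in each option and simplify. As a quick numerical cross-check, also compare E(3) with E(f(3)) = E(-1/2).

(A) 1 - x  ->  1 - (1/(1 - x)) = x/(x - 1); check: E(3) = -2 but E(-1/2) = 3/2.   [not invariant]
(B) x + 1/(1 - x) + (x - 1)/x  ->  (1/(1 - x)) + 1/(1 - (1/(1 - x))) + ((1/(1 - x)) - 1)/(1/(1 - x)), which simplifies back to x + 1/(1 - x) + (x - 1)/x; check: E(3) = 19/6, E(-1/2) = 19/6.   [invariant]
(C) x^2  ->  (1/(1 - x))^2 = (x - 1)^(-2); check: E(3) = 9 but E(-1/2) = 1/4.   [not invariant]
(D) x/(1 - x)  ->  (1/(1 - x))/(1 - (1/(1 - x))) = -1/x; check: E(3) = -3/2 but E(-1/2) = -1/3.   [not invariant]

Only (B) is unchanged. Indeed f(f(x)) = 1/(1 - 1/(1-x)) = (1-x)/(-x) = (x-1)/x, so E(x) = x + f(x) + f(f(x)) is the sum over the whole 3-cycle; applying f just permutes the three terms cyclically (x -> f(x) -> f(f(x)) -> x), leaving the sum unchanged.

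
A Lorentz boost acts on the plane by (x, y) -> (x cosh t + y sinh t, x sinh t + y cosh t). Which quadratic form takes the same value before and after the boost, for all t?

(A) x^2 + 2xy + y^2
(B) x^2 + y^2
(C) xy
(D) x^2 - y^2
D

Write x' = x cosh t + y sinh t, y' = x sinh t + y cosh t and substitute into each option:
(A) x^2 + 2xy + y^2: (x' + y')^2 with x' + y' = (x + y)(cosh t + sinh t) = (x + y)e^t, so it becomes (x + y)^2 e^(2t)   [not invariant for t != 0]
(B) x^2 + y^2: (x cosh t + y sinh t)^2 + (x sinh t + y cosh t)^2 = (x^2 + y^2)(cosh^2 t + sinh^2 t) + 4xy sinh t cosh t = (x^2 + y^2) cosh 2t + 2xy sinh 2t   [not invariant for t != 0]
(C) xy: (x cosh t + y sinh t)(x sinh t + y cosh t) = xy(cosh^2 t + sinh^2 t) + (x^2 + y^2) sinh t cosh t = xy cosh 2t + (x^2 + y^2)(sinh 2t)/2   [not invariant for t != 0]
(D) x^2 - y^2: (x cosh t + y sinh t)^2 - (x sinh t + y cosh t)^2 = x^2(cosh^2 t - sinh^2 t) + 2xy(cosh t sinh t - sinh t cosh t) + y^2(sinh^2 t - cosh^2 t) = x^2 - y^2   [invariant, using cosh^2 t - sinh^2 t = 1]

Only (D) x^2 - y^2 is unchanged; it is the Minkowski form preserved by Lorentz boosts, just as x^2 + y^2 is preserved by ordinary rotations.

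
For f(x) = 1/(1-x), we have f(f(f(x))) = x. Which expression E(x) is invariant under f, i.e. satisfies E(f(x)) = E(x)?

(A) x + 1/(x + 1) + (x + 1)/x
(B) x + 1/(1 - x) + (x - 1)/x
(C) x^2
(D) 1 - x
B

Replace x by f(x) = 1/(1 - x) in each option and simplify. As a quick numerical cross-check, also compare E(4) with E(f(4)) = E(-1/3).

(A) x + 1/(x + 1) + (x + 1)/x  ->  (1/(1 - x)) + 1/((1/(1 - x)) + 1) + ((1/(1 - x)) + 1)/(1/(1 - x)) = (-x^3 + 6x^2 - 11x + 7)/(x^2 - 3x + 2); check: E(4) = 109/20 but E(-1/3) = -5/6.   [not invariant]
(B) x + 1/(1 - x) + (x - 1)/x  ->  (1/(1 - x)) + 1/(1 - (1/(1 - x))) + ((1/(1 - x)) - 1)/(1/(1 - x)), which simplifies back to x + 1/(1 - x) + (x - 1)/x; check: E(4) = 53/12, E(-1/3) = 53/12.   [invariant]
(C) x^2  ->  (1/(1 - x))^2 = (x - 1)^(-2); check: E(4) = 16 but E(-1/3) = 1/9.   [not invariant]
(D) 1 - x  ->  1 - (1/(1 - x)) = x/(x - 1); check: E(4) = -3 but E(-1/3) = 4/3.   [not invariant]

Only (B) is unchanged. Indeed f(f(x)) = 1/(1 - 1/(1-x)) = (1-x)/(-x) = (x-1)/x, so E(x) = x + f(x) + f(f(x)) is the sum over the whole 3-cycle; applying f just permutes the three terms cyclically (x -> f(x) -> f(f(x)) -> x), leaving the sum unchanged.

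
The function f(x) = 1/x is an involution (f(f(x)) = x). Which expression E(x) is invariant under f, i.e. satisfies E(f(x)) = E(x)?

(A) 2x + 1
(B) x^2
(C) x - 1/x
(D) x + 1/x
D

Replace x by f(x) = 1/x in each option and simplify. As a quick numerical cross-check, also compare E(5) with E(f(5)) = E(1/5).

(A) 2x + 1  ->  2(1/x) + 1 = (x + 2)/x; check: E(5) = 11 but E(1/5) = 7/5.   [not invariant]
(B) x^2  ->  (1/x)^2 = x^(-2); check: E(5) = 25 but E(1/5) = 1/25.   [not invariant]
(C) x - 1/x  ->  (1/x) - 1/(1/x) = -x + 1/x; check: E(5) = 24/5 but E(1/5) = -24/5.   [not invariant]
(D) x + 1/x  ->  (1/x) + 1/(1/x), which simplifies back to x + 1/x; check: E(5) = 26/5, E(1/5) = 26/5.   [invariant]

Only (D) is unchanged. E is symmetric under swapping x with f(x) = 1/x, which is exactly what an involution does.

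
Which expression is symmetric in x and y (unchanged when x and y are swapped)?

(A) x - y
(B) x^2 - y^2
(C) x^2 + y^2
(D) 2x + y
C

A symmetric expression is unchanged when the variables are permuted; here the transformation to test is the swap (x, y) -> (y, x).
Substitute the transformed coordinates into each option and compare with the original:
(A) x - y  ->  (y) - (x) = -x + y   [differs from x - y: not invariant]
(B) x^2 - y^2  ->  (y)^2 - (x)^2 = -x^2 + y^2   [differs from x^2 - y^2: not invariant]
(C) x^2 + y^2  ->  (y)^2 + (x)^2 = x^2 + y^2   [equals x^2 + y^2: invariant]
(D) 2x + y  ->  2(y) + (x) = x + 2y   [differs from 2x + y: not invariant]

Only option (C), x^2 + y^2, is unchanged by the transformation.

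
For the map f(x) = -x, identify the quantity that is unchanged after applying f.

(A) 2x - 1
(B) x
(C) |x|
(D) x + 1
C

For f(x) = -x:
Applying f replaces x by -x. Since |-x| = |x|, the absolute value is unchanged by f, whereas x -> -x, 2x - 1 -> -2x - 1 and x + 1 -> -x + 1 all change.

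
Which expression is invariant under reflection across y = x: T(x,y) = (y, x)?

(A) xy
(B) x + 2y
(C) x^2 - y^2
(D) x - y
A

The map is reflection across y = x: T(x,y) = (y, x).
Substitute the transformed coordinates into each option and compare with the original:
(A) xy  ->  (y)(x) = xy   [equals xy: invariant]
(B) x + 2y  ->  (y) + 2(x) = 2x + y   [differs from x + 2y: not invariant]
(C) x^2 - y^2  ->  (y)^2 - (x)^2 = -x^2 + y^2   [differs from x^2 - y^2: not invariant]
(D) x - y  ->  (y) - (x) = -x + y   [differs from x - y: not invariant]

Only option (A), xy, is unchanged by the transformation.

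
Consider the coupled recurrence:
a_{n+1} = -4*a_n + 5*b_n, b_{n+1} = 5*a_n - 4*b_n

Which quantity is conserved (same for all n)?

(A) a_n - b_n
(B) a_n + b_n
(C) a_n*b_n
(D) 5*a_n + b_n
B

Replace a_n by a_{n+1} = -4*a_n + 5*b_n and b_n by b_{n+1} = 5*a_n - 4*b_n in each option and simplify:
(A) a_n - b_n  ->  (-4*a_n + 5*b_n) - (5*a_n - 4*b_n) = -9*a_n + 9*b_n   [not conserved]
(B) a_n + b_n  ->  (-4*a_n + 5*b_n) + (5*a_n - 4*b_n) = a_n + b_n   [conserved]
(C) a_n*b_n  ->  (-4*a_n + 5*b_n)*(5*a_n - 4*b_n) = -20*a_n^2 + 41*a_n*b_n - 20*b_n^2   [not conserved]
(D) 5*a_n + b_n  ->  5*(-4*a_n + 5*b_n) + (5*a_n - 4*b_n) = -15*a_n + 21*b_n   [not conserved]

Only (B) a_n + b_n returns to itself after one step, so it is the conserved quantity.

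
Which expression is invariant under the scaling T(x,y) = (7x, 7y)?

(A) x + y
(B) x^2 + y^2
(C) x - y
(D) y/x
D

Under the uniform scaling T(x,y) = (7x, 7y):
Substitute the transformed coordinates into each option and compare with the original:
(A) x + y  ->  (7x) + (7y) = 7x + 7y   [differs from x + y: not invariant]
(B) x^2 + y^2  ->  (7x)^2 + (7y)^2 = 49x^2 + 49y^2   [differs from x^2 + y^2: not invariant]
(C) x - y  ->  (7x) - (7y) = 7x - 7y   [differs from x - y: not invariant]
(D) y/x  ->  (7y)/(7x) = y/x   [equals y/x: invariant]

Only option (D), y/x, is unchanged by the transformation.
The common factor 7 cancels in a ratio of coordinates, while sums, products and sums of squares pick up factors of 7 or 49.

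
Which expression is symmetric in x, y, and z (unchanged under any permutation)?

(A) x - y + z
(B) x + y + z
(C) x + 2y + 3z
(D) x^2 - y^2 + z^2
B

A symmetric expression is unchanged when the variables are permuted; here the transformation to test is the swap (x, y) -> (y, x).
A symmetric expression must survive every permutation; the single swap x <-> y already eliminates the distractors, and the keyed expression is also unchanged by x <-> z and y <-> z (each variable enters it in exactly the same way).
Substitute the transformed coordinates into each option and compare with the original:
(A) x - y + z  ->  (y) - (x) + z = -x + y + z   [differs from x - y + z: not invariant]
(B) x + y + z  ->  (y) + (x) + z = x + y + z   [equals x + y + z: invariant]
(C) x + 2y + 3z  ->  (y) + 2(x) + 3z = 2x + y + 3z   [differs from x + 2y + 3z: not invariant]
(D) x^2 - y^2 + z^2  ->  (y)^2 - (x)^2 + z^2 = -x^2 + y^2 + z^2   [differs from x^2 - y^2 + z^2: not invariant]

Only option (B), x + y + z, is unchanged by the transformation.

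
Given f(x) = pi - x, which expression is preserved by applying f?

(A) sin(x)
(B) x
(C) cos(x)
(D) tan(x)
A

For f(x) = pi - x:
sin(pi - x) = sin(x), so sine is invariant under this transformation.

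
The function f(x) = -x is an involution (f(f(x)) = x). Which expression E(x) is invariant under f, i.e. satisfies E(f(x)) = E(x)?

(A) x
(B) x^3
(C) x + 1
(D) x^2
D

Replace x by f(x) = -x in each option and simplify. As a quick numerical cross-check, also compare E(3) with E(f(3)) = E(-3).

(A) x  ->  (-x) = -x; check: E(3) = 3 but E(-3) = -3.   [not invariant]
(B) x^3  ->  (-x)^3 = -x^3; check: E(3) = 27 but E(-3) = -27.   [not invariant]
(C) x + 1  ->  (-x) + 1 = 1 - x; check: E(3) = 4 but E(-3) = -2.   [not invariant]
(D) x^2  ->  (-x)^2, which simplifies back to x^2; check: E(3) = 9, E(-3) = 9.   [invariant]

Only (D) is unchanged. E is symmetric under swapping x with f(x) = -x, which is exactly what an involution does.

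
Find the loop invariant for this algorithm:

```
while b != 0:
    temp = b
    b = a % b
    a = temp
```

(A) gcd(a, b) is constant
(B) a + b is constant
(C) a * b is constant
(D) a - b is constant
A

A loop invariant must hold before the first iteration and be re-established by every execution of the body.

(A) gcd(a, b) is constant: One iteration replaces (a, b) by (b, a mod b). Since a mod b = a - q*b for an integer q, any common divisor of a and b divides b and a mod b, and conversely; hence gcd(b, a mod b) = gcd(a, b). For instance (13, 4) -> (4, 1) keeps gcd = 1. At exit b = 0 and a = gcd of the original inputs.

The other options fail:
(B) a + b is constant: e.g. (a, b) = (13, 4) -> (4, 1): the sum goes from 17 to 5.
(C) a * b is constant: e.g. (a, b) = (13, 4) -> (4, 1): the product goes from 52 to 4.
(D) a - b is constant: e.g. (a, b) = (13, 4) -> (4, 1): the difference goes from 9 to 3.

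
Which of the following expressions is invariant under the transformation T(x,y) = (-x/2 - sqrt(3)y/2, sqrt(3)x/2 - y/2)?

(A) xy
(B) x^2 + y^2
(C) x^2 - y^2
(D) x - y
B

An expression E(x,y) is invariant under T if E(T(x,y)) = E(x,y). Here T(x,y) = (-x/2 - sqrt(3)y/2, sqrt(3)x/2 - y/2).
Substitute the transformed coordinates into each option and compare with the original:
(A) xy  ->  (-x/2 - sqrt(3)y/2)(sqrt(3)x/2 - y/2) = -sqrt(3)x^2/4 - xy/2 + sqrt(3)y^2/4   [differs from xy: not invariant]
(B) x^2 + y^2  ->  (-x/2 - sqrt(3)y/2)^2 + (sqrt(3)x/2 - y/2)^2 = x^2 + y^2   [equals x^2 + y^2: invariant]
(C) x^2 - y^2  ->  (-x/2 - sqrt(3)y/2)^2 - (sqrt(3)x/2 - y/2)^2 = -x^2/2 + sqrt(3)xy + y^2/2   [differs from x^2 - y^2: not invariant]
(D) x - y  ->  (-x/2 - sqrt(3)y/2) - (sqrt(3)x/2 - y/2) = -sqrt(3)x/2 - x/2 - sqrt(3)y/2 + y/2   [differs from x - y: not invariant]

Only option (B), x^2 + y^2, is unchanged by the transformation.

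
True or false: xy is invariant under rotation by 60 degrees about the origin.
False

Applying rotation by 60 degrees: x' = x*cos(60 degrees) - y*sin(60 degrees) = x/2 - sqrt(3)y/2, y' = x*sin(60 degrees) + y*cos(60 degrees) = sqrt(3)x/2 + y/2

Substituting into xy:
(x/2 - sqrt(3)y/2)(sqrt(3)x/2 + y/2)
= sqrt(3)x^2/4 - xy/2 - sqrt(3)y^2/4

This differs from the original expression xy, so it is NOT invariant.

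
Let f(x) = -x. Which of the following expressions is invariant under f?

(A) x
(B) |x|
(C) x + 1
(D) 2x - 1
B

For f(x) = -x:
Applying f replaces x by -x. Since |-x| = |x|, the absolute value is unchanged by f, whereas x -> -x, 2x - 1 -> -2x - 1 and x + 1 -> -x + 1 all change.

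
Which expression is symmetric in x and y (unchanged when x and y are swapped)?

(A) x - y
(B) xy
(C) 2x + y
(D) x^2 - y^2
B

A symmetric expression is unchanged when the variables are permuted; here the transformation to test is the swap (x, y) -> (y, x).
Substitute the transformed coordinates into each option and compare with the original:
(A) x - y  ->  (y) - (x) = -x + y   [differs from x - y: not invariant]
(B) xy  ->  (y)(x) = xy   [equals xy: invariant]
(C) 2x + y  ->  2(y) + (x) = x + 2y   [differs from 2x + y: not invariant]
(D) x^2 - y^2  ->  (y)^2 - (x)^2 = -x^2 + y^2   [differs from x^2 - y^2: not invariant]

Only option (B), xy, is unchanged by the transformation.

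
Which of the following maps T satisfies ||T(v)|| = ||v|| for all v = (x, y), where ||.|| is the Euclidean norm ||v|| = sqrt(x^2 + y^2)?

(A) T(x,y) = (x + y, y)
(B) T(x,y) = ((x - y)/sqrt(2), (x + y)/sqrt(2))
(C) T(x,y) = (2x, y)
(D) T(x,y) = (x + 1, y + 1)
B

A transformation preserves a norm if ||T(v)|| = ||v|| for every v; a single vector where the norm changes rules an option out.

(A) T(x,y) = (x + y, y): v = (0, 1) has norm sqrt((0)^2 + (1)^2) = 1, but T(v) = (1, 1) has norm sqrt(2) -- not preserved.
(B) T(x,y) = ((x - y)/sqrt(2), (x + y)/sqrt(2)): preserves the norm -- it is an orthogonal map (a rotation/reflection), and (sqrt(2)(x - y)/2)^2 + (sqrt(2)(x + y)/2)^2 simplifies to x^2 + y^2.
(C) T(x,y) = (2x, y): v = (1, 0) has norm sqrt((1)^2 + (0)^2) = 1, but T(v) = (2, 0) has norm 2 -- not preserved.
(D) T(x,y) = (x + 1, y + 1): v = (1, 0) has norm sqrt((1)^2 + (0)^2) = 1, but T(v) = (2, 1) has norm sqrt(5) -- not preserved.

Therefore the answer is (B).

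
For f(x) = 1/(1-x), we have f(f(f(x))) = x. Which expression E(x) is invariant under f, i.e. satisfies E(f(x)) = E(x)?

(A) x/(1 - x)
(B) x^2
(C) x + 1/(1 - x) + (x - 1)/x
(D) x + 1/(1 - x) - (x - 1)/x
C

Replace x by f(x) = 1/(1 - x) in each option and simplify. As a quick numerical cross-check, also compare E(3) with E(f(3)) = E(-1/2).

(A) x/(1 - x)  ->  (1/(1 - x))/(1 - (1/(1 - x))) = -1/x; check: E(3) = -3/2 but E(-1/2) = -1/3.   [not invariant]
(B) x^2  ->  (1/(1 - x))^2 = (x - 1)^(-2); check: E(3) = 9 but E(-1/2) = 1/4.   [not invariant]
(C) x + 1/(1 - x) + (x - 1)/x  ->  (1/(1 - x)) + 1/(1 - (1/(1 - x))) + ((1/(1 - x)) - 1)/(1/(1 - x)), which simplifies back to x + 1/(1 - x) + (x - 1)/x; check: E(3) = 19/6, E(-1/2) = 19/6.   [invariant]
(D) x + 1/(1 - x) - (x - 1)/x  ->  (1/(1 - x)) + 1/(1 - (1/(1 - x))) - ((1/(1 - x)) - 1)/(1/(1 - x)) = (x^2(1 - x) - x + (x - 1)^2)/(x(x - 1)); check: E(3) = 11/6 but E(-1/2) = -17/6.   [not invariant]

Only (C) is unchanged. Indeed f(f(x)) = 1/(1 - 1/(1-x)) = (1-x)/(-x) = (x-1)/x, so E(x) = x + f(x) + f(f(x)) is the sum over the whole 3-cycle; applying f just permutes the three terms cyclically (x -> f(x) -> f(f(x)) -> x), leaving the sum unchanged.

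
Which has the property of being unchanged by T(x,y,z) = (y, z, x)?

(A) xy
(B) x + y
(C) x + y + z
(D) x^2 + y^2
C

Apply T(x,y,z) = (y, z, x) to each option, i.e. replace (x, y, z) by the transformed coordinates.
Substitute the transformed coordinates into each option and compare with the original:
(A) xy  ->  (y)(z) = yz   [differs from xy: not invariant]
(B) x + y  ->  (y) + (z) = y + z   [differs from x + y: not invariant]
(C) x + y + z  ->  (y) + (z) + (x) = x + y + z   [equals x + y + z: invariant]
(D) x^2 + y^2  ->  (y)^2 + (z)^2 = y^2 + z^2   [differs from x^2 + y^2: not invariant]

Only option (C), x + y + z, is unchanged by the transformation.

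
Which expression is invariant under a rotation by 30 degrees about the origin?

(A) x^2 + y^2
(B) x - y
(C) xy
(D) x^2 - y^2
A

A rotation by 30 degrees sends (x, y) to (sqrt(3)x/2 - y/2, x/2 + sqrt(3)y/2).
Substitute the transformed coordinates into each option and compare with the original:
(A) x^2 + y^2  ->  (sqrt(3)x/2 - y/2)^2 + (x/2 + sqrt(3)y/2)^2 = x^2 + y^2   [equals x^2 + y^2: invariant]
(B) x - y  ->  (sqrt(3)x/2 - y/2) - (x/2 + sqrt(3)y/2) = -x/2 + sqrt(3)x/2 - sqrt(3)y/2 - y/2   [differs from x - y: not invariant]
(C) xy  ->  (sqrt(3)x/2 - y/2)(x/2 + sqrt(3)y/2) = sqrt(3)x^2/4 + xy/2 - sqrt(3)y^2/4   [differs from xy: not invariant]
(D) x^2 - y^2  ->  (sqrt(3)x/2 - y/2)^2 - (x/2 + sqrt(3)y/2)^2 = x^2/2 - sqrt(3)xy - y^2/2   [differs from x^2 - y^2: not invariant]

Only option (A), x^2 + y^2, is unchanged by the transformation.
Geometrically, x^2 + y^2 is the squared distance from the origin, which every rotation about the origin preserves.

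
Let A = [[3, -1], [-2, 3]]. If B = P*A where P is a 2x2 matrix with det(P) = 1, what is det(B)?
7

By the multiplicative property of determinants, det(B) = det(P*A) = det(P) * det(A) = det(A),
so the determinant is invariant under multiplication by any determinant-1 matrix; we just need det(A).

det(A) = (3)(3) - (-1)(-2) = 9 - 2 = 7

Therefore det(B) = 1 * 7 = 7.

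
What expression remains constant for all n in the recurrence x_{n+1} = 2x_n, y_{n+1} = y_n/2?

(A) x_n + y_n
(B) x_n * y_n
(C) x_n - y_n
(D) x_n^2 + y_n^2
B

For the recurrence x_{n+1} = 2x_n, y_{n+1} = y_n/2:

x_{n+1} * y_{n+1} = (2x_n) * (y_n/2) = x_n * y_n
The product is conserved.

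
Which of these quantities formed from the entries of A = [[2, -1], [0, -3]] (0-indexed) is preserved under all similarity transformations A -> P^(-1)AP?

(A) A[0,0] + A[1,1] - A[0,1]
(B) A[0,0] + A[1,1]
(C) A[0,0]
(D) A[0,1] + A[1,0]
B

A[0,0] + A[1,1] is the trace of A. By the cyclic property of the trace, tr(P^(-1)AP) = tr(APP^(-1)) = tr(A), so it is the same for every matrix similar to A.

The other combinations are not similarity invariants. For example, take P = [[2, 1], [1, 1]] (det P = 1), so P^(-1) = [[1, -1], [-1, 2]] and
B = P^(-1)AP = [[6, 4], [-9, -7]].
Evaluating each option on A and on B:
(A) A[0,0] + A[1,1] - A[0,1]: 0 for A, -5 for B -> changes
(B) A[0,0] + A[1,1]: -1 for A, -1 for B -> unchanged
(C) A[0,0]: 2 for A, 6 for B -> changes
(D) A[0,1] + A[1,0]: -1 for A, -5 for B -> changes

Only (B) A[0,0] + A[1,1] = -1 survives (and it does so for every P, not just this one), so it is the invariant.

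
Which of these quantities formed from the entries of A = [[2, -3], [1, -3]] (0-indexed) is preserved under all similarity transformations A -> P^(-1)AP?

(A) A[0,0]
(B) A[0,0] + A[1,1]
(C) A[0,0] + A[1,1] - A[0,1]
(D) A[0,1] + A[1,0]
B

A[0,0] + A[1,1] is the trace of A. By the cyclic property of the trace, tr(P^(-1)AP) = tr(APP^(-1)) = tr(A), so it is the same for every matrix similar to A.

The other combinations are not similarity invariants. For example, take P = [[1, 2], [0, 1]] (det P = 1), so P^(-1) = [[1, -2], [0, 1]] and
B = P^(-1)AP = [[0, 3], [1, -1]].
Evaluating each option on A and on B:
(A) A[0,0]: 2 for A, 0 for B -> changes
(B) A[0,0] + A[1,1]: -1 for A, -1 for B -> unchanged
(C) A[0,0] + A[1,1] - A[0,1]: 2 for A, -4 for B -> changes
(D) A[0,1] + A[1,0]: -2 for A, 4 for B -> changes

Only (B) A[0,0] + A[1,1] = -1 survives (and it does so for every P, not just this one), so it is the invariant.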